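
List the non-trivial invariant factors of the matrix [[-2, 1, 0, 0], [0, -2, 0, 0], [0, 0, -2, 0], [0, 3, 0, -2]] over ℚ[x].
x + 2, x + 2, (x + 2)^2

The Jordan structure of A has elementary divisors (x + 2)^2, (x + 2), (x + 2). Arranging the block sizes at each eigenvalue in decreasing order and taking row products gives the invariant factors.

Invariant factors (smallest first, each dividing the next): x + 2, x + 2, (x + 2)^2.

Check: the last factor (x + 2)^2 is the minimal polynomial, and the product (x + 2)^4 is the characteristic polynomial.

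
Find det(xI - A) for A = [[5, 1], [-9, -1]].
xI - A = [[x - 5, -1], [9, x + 1]].

Expanding det(xI - A) along the first row:
det(xI - A) = + (x - 5)·det([[x + 1]]) - (-1)·det([[9]]).

Evaluating gives χ_A(x) = x^2 - 4x + 4 = (x - 2)^2.

χ_A(x) = (x - 2)^2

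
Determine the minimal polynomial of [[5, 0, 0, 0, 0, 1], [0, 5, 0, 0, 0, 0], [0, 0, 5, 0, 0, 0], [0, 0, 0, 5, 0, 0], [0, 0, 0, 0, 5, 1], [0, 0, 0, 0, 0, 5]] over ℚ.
m_A(x) = (x - 5)^2

The characteristic polynomial factors as (x - 5)^6. The minimal polynomial is ∏(x - λ)^{k_λ} where k_λ is the size of the largest Jordan block at λ.

For λ = 5: rank(A - 5I) = 1, and the largest Jordan block has size 2 (the smallest k with rank((A - 5I)^k) = rank((A - 5I)^(k+1))).

So m_A(x) = (x - 5)^2.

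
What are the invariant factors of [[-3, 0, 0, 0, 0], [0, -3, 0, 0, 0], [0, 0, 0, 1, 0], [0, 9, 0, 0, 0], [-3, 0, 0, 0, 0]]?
The Jordan structure of A has elementary divisors (x + 3), (x + 3), x^2, x. Arranging the block sizes at each eigenvalue in decreasing order and taking row products gives the invariant factors.

Invariant factors (smallest first, each dividing the next): x(x + 3), x^2(x + 3).

Check: the last factor x^2(x + 3) is the minimal polynomial, and the product x^3(x + 3)^2 is the characteristic polynomial.

x(x + 3), x^2(x + 3)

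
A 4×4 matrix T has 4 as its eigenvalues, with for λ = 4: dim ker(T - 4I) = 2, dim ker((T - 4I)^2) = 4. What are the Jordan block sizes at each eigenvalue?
λ = 4: successive nullity increments [2, 2] count blocks of size ≥ k; block sizes are [2, 2].

Jordan blocks: (4, 2), (4, 2)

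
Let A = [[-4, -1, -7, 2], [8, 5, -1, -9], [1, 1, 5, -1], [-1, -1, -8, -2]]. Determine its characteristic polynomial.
xI - A = [[x + 4, 1, 7, -2], [-8, x - 5, 1, 9], [-1, -1, x - 5, 1], [1, 1, 8, x + 2]].

Expanding det(xI - A) along the first row:
det(xI - A) = + (x + 4)·det([[x - 5, 1, 9], [-1, x - 5, 1], [1, 8, x + 2]]) - (1)·det([[-8, 1, 9], [-1, x - 5, 1], [1, 8, x + 2]]) + (7)·det([[-8, x - 5, 9], [-1, -1, 1], [1, 1, x + 2]]) - (-2)·det([[-8, x - 5, 1], [-1, -1, x - 5], [1, 1, 8]]).

Evaluating gives χ_A(x) = x^4 - 4x^3 - 26x^2 + 60x + 225 = (x - 5)^2(x + 3)^2.

χ_A(x) = (x - 5)^2(x + 3)^2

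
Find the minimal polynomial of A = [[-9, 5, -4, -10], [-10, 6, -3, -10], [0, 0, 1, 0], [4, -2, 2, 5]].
The characteristic polynomial factors as x(x - 1)^3. The minimal polynomial is ∏(x - λ)^{k_λ} where k_λ is the size of the largest Jordan block at λ.

For λ = 0: rank(A) = 3, and the largest Jordan block has size 1 (the smallest k with rank(A^k) = rank(A^(k+1))).
For λ = 1: rank(A - I) = 2, and the largest Jordan block has size 2 (the smallest k with rank((A - I)^k) = rank((A - I)^(k+1))).

So m_A(x) = x(x - 1)^2.

m_A(x) = x(x - 1)^2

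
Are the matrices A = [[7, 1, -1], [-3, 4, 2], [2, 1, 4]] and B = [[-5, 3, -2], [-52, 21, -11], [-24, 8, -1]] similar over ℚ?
Two matrices over a field are similar if and only if they have the same invariant factors.

Both A and B have characteristic polynomial (x - 5)^3 and minimal polynomial (x - 5)^3. Computing further, both have invariant factors (x - 5)^3. Hence A and B are similar.

Yes.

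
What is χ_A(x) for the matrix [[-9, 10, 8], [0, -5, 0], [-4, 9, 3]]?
χ_A(x) = (x + 1)(x + 5)^2

xI - A = [[x + 9, -10, -8], [0, x + 5, 0], [4, -9, x - 3]].

Expanding det(xI - A) along the first row:
det(xI - A) = + (x + 9)·det([[x + 5, 0], [-9, x - 3]]) - (-10)·det([[0, 0], [4, x - 3]]) + (-8)·det([[0, x + 5], [4, -9]]).

Evaluating gives χ_A(x) = x^3 + 11x^2 + 35x + 25 = (x + 1)(x + 5)^2.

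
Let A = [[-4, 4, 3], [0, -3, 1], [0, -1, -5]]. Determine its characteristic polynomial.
xI - A = [[x + 4, -4, -3], [0, x + 3, -1], [0, 1, x + 5]].

Expanding det(xI - A) along the first row:
det(xI - A) = + (x + 4)·det([[x + 3, -1], [1, x + 5]]) - (-4)·det([[0, -1], [0, x + 5]]) + (-3)·det([[0, x + 3], [0, 1]]).

Evaluating gives χ_A(x) = x^3 + 12x^2 + 48x + 64 = (x + 4)^3.

χ_A(x) = (x + 4)^3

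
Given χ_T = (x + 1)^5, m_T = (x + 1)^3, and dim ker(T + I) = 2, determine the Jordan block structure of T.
Jordan blocks: (-1, 3), (-1, 2)

λ = -1: algebraic multiplicity 5 (exponent in χ_T), largest block size 3 (exponent in m_T), 2 blocks (geometric multiplicity). These force block sizes [3, 2].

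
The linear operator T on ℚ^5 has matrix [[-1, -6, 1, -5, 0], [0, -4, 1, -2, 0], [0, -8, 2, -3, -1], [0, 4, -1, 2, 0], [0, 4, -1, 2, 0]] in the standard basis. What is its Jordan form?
The characteristic polynomial is det(xI - A) = x^4(x + 1), so the eigenvalues are -1 (algebraic multiplicity 1), 0 (algebraic multiplicity 4).

For λ = -1: algebraic multiplicity 1 gives one 1×1 block.

For λ = 0: rank(A) = 3, rank(A^2) = 2, rank(A^3) = 1. The eigenspace has dimension 5 - 3 = 2, so there are 2 Jordan blocks; the rank sequence gives block sizes [3, 1].

Assembling the blocks gives the Jordan form J above.

J = [[-1, 0, 0, 0, 0], [0, 0, 1, 0, 0], [0, 0, 0, 1, 0], [0, 0, 0, 0, 0], [0, 0, 0, 0, 0]]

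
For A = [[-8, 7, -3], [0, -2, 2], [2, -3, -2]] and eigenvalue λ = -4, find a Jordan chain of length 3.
We seek v_1 ∈ ker((A + 4I)^3) \ ker((A + 4I)^2), then set v_{i+1} = (A + 4I) v_i.

One such chain is v_1 = [[-2, -1, 1]]^T, v_2 = [[-2, 0, 1]]^T, v_3 = [[5, 2, -2]]^T. Check: (A + 4I) v_3 = [[0, 0, 0]]^T = 0.

v_1 = [[-2, -1, 1]]^T, v_2 = [[-2, 0, 1]]^T, v_3 = [[5, 2, -2]]^T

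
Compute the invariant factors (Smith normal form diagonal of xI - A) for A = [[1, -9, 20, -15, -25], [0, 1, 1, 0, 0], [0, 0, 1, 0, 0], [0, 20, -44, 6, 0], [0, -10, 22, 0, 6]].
x - 6, (x - 6)(x - 1)^3

The Jordan structure of A has elementary divisors (x - 1)^3, (x - 6), (x - 6). Arranging the block sizes at each eigenvalue in decreasing order and taking row products gives the invariant factors.

Invariant factors (smallest first, each dividing the next): x - 6, (x - 6)(x - 1)^3.

Check: the last factor (x - 6)(x - 1)^3 is the minimal polynomial, and the product (x - 6)^2(x - 1)^3 is the characteristic polynomial.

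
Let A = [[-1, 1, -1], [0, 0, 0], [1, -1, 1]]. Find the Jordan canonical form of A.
J = [[0, 1, 0], [0, 0, 0], [0, 0, 0]]

The characteristic polynomial is det(xI - A) = x^3, so the eigenvalues are 0 (algebraic multiplicity 3).

For λ = 0: rank(A) = 1, rank(A^2) = 0. The eigenspace has dimension 3 - 1 = 2, so there are 2 Jordan blocks; the rank sequence gives block sizes [2, 1].

Assembling the blocks gives the Jordan form J above.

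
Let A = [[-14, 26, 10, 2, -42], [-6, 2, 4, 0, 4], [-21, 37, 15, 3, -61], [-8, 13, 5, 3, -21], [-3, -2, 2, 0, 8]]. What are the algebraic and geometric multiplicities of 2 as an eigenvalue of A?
algebraic multiplicity 4, geometric multiplicity 2

The characteristic polynomial is (x - 6)(x - 2)^4, so the factor x - 2 appears with exponent 4: the algebraic multiplicity is 4.

rank(A - 2I) = 3, so the eigenspace has dimension 5 - 3 = 2: the geometric multiplicity is 2.

Since 2 < 4, A is not diagonalizable.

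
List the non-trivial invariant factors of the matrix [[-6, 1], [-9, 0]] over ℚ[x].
(x + 3)^2

The Jordan structure of A has elementary divisors (x + 3)^2. Arranging the block sizes at each eigenvalue in decreasing order and taking row products gives the invariant factors.

Invariant factors (smallest first, each dividing the next): (x + 3)^2.

Check: the last factor (x + 3)^2 is the minimal polynomial, and the product (x + 3)^2 is the characteristic polynomial.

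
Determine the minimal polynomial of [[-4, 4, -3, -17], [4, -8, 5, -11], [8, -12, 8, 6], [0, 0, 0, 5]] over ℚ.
The characteristic polynomial factors as x(x - 5)(x + 2)^2. The minimal polynomial is ∏(x - λ)^{k_λ} where k_λ is the size of the largest Jordan block at λ.

For λ = -2: rank(A + 2I) = 3, and the largest Jordan block has size 2 (the smallest k with rank((A + 2I)^k) = rank((A + 2I)^(k+1))).
For λ = 0: rank(A) = 3, and the largest Jordan block has size 1 (the smallest k with rank(A^k) = rank(A^(k+1))).
For λ = 5: rank(A - 5I) = 3, and the largest Jordan block has size 1 (the smallest k with rank((A - 5I)^k) = rank((A - 5I)^(k+1))).

So m_A(x) = x(x - 5)(x + 2)^2.

m_A(x) = x(x - 5)(x + 2)^2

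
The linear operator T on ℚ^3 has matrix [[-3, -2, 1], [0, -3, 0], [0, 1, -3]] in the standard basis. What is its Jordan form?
J = [[-3, 1, 0], [0, -3, 1], [0, 0, -3]]

The characteristic polynomial is det(xI - A) = (x + 3)^3, so the eigenvalues are -3 (algebraic multiplicity 3).

For λ = -3: rank(A + 3I) = 2, rank((A + 3I)^2) = 1, rank((A + 3I)^3) = 0. The eigenspace has dimension 3 - 2 = 1, so there is 1 Jordan block; the rank sequence gives block sizes [3].

Assembling the blocks gives the Jordan form J above.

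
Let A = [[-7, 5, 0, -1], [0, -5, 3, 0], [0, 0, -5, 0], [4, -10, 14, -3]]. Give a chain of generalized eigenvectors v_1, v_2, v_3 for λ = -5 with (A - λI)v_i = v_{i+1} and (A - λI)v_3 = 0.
We seek v_1 ∈ ker((A + 5I)^3) \ ker((A + 5I)^2), then set v_{i+1} = (A + 5I) v_i.

One such chain is v_1 = [[1, 0, 1, -2]]^T, v_2 = [[0, 3, 0, 14]]^T, v_3 = [[1, 0, 0, -2]]^T. Check: (A + 5I) v_3 = [[0, 0, 0, 0]]^T = 0.

v_1 = [[1, 0, 1, -2]]^T, v_2 = [[0, 3, 0, 14]]^T, v_3 = [[1, 0, 0, -2]]^T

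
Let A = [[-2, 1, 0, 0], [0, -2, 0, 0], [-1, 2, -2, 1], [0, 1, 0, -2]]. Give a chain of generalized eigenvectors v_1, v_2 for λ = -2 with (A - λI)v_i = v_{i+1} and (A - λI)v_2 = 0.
v_1 = [[0, 1, 1, 0]]^T, v_2 = [[1, 0, 2, 1]]^T

We seek v_1 ∈ ker((A + 2I)^2) \ ker(A + 2I), then set v_{i+1} = (A + 2I) v_i.

One such chain is v_1 = [[0, 1, 1, 0]]^T, v_2 = [[1, 0, 2, 1]]^T. Check: (A + 2I) v_2 = [[0, 0, 0, 0]]^T = 0.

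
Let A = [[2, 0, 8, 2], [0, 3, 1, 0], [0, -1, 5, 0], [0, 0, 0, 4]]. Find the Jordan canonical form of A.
The characteristic polynomial is det(xI - A) = (x - 4)^3(x - 2), so the eigenvalues are 2 (algebraic multiplicity 1), 4 (algebraic multiplicity 3).

For λ = 2: algebraic multiplicity 1 gives one 1×1 block.

For λ = 4: rank(A - 4I) = 2, rank((A - 4I)^2) = 1. The eigenspace has dimension 4 - 2 = 2, so there are 2 Jordan blocks; the rank sequence gives block sizes [2, 1].

Assembling the blocks gives the Jordan form J above.

J = [[2, 0, 0, 0], [0, 4, 1, 0], [0, 0, 4, 0], [0, 0, 0, 4]]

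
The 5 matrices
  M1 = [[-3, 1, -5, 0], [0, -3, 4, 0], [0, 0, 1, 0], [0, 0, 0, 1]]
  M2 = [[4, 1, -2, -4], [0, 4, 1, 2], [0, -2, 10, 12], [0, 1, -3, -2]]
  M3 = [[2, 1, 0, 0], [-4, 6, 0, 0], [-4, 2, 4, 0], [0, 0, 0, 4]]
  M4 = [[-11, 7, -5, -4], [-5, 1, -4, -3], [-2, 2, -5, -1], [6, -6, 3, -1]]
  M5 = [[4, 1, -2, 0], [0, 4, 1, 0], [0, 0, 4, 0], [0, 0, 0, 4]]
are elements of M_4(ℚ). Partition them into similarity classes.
Characteristic polynomials: χ_{M1} = (x - 1)^2(x + 3)^2, χ_{M2} = (x - 4)^4, χ_{M3} = (x - 4)^4, χ_{M4} = (x + 4)^4, χ_{M5} = (x - 4)^4.

{M1}: invariant factors x - 1, (x - 1)(x + 3)^2.

{M2, M5}: invariant factors x - 4, (x - 4)^3.

{M3}: invariant factors x - 4, x - 4, (x - 4)^2.

{M4}: invariant factors (x + 4)^2, (x + 4)^2.

Matrices are similar if and only if their invariant-factor lists agree; the partition into similarity classes is {M1}, {M2, M5}, {M3}, {M4}.

4 classes: {M1}, {M2, M5}, {M3}, {M4}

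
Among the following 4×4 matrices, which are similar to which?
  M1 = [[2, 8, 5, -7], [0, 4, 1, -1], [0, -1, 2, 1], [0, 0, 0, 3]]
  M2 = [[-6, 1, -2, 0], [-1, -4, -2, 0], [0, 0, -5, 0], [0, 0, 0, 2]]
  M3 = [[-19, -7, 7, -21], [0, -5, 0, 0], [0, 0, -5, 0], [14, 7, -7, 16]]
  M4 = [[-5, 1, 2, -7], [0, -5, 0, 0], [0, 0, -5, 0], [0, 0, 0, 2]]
3 classes: {M1}, {M2, M4}, {M3}

Characteristic polynomials: χ_{M1} = (x - 3)^3(x - 2), χ_{M2} = (x - 2)(x + 5)^3, χ_{M3} = (x - 2)(x + 5)^3, χ_{M4} = (x - 2)(x + 5)^3.

{M1}: invariant factors x - 3, (x - 3)^2(x - 2).

{M2, M4}: invariant factors x + 5, (x - 2)(x + 5)^2.

{M3}: invariant factors x + 5, x + 5, (x - 2)(x + 5).

Matrices are similar if and only if their invariant-factor lists agree; the partition into similarity classes is {M1}, {M2, M4}, {M3}.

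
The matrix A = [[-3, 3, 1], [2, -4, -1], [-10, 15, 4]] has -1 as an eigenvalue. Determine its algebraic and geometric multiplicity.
The characteristic polynomial is (x + 1)^3, so the factor x + 1 appears with exponent 3: the algebraic multiplicity is 3.

rank(A + I) = 1, so the eigenspace has dimension 3 - 1 = 2: the geometric multiplicity is 2.

Since 2 < 3, A is not diagonalizable.

algebraic multiplicity 3, geometric multiplicity 2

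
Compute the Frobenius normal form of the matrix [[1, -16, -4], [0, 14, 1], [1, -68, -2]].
R = [[0, 0, 80], [1, 0, -56], [0, 1, 13]]

The invariant factors of A (the non-unit diagonal entries of the Smith normal form of xI - A over ℚ[x]) are (x - 5)(x - 4)^2, each dividing the next. The characteristic polynomial is their product, (x - 5)(x - 4)^2.

The rational canonical form is the block-diagonal matrix of companion matrices C(f_i):
R = [[0, 0, 80], [1, 0, -56], [0, 1, 13]].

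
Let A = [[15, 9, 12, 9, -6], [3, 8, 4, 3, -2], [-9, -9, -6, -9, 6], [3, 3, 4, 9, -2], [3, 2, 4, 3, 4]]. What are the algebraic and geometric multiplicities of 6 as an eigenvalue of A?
The characteristic polynomial is (x - 6)^5, so the factor x - 6 appears with exponent 5: the algebraic multiplicity is 5.

rank(A - 6I) = 2, so the eigenspace has dimension 5 - 2 = 3: the geometric multiplicity is 3.

Since 3 < 5, A is not diagonalizable.

algebraic multiplicity 5, geometric multiplicity 3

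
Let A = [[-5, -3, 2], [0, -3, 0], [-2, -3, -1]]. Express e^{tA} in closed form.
A has Jordan form J = [[-3, 1, 0], [0, -3, 0], [0, 0, -3]] with A = PJP^{-1}, so e^{tA} = P e^{tJ} P^{-1}.

For a Jordan block J_k(λ), e^{tJ_k(λ)} = e^{λt} · (I + tN + t^2 N^2/2! + ... + t^{k-1} N^{k-1}/(k-1)!) where N is the nilpotent superdiagonal part.

Assembling the blocks and conjugating back gives the entries of e^{tA} as shown above.

e^{tA} = [[(1 - 2*t)*e^{-3*t}, -3*t*e^{-3*t}, 2*t*e^{-3*t}], [0, e^{-3*t}, 0], [-2*t*e^{-3*t}, -3*t*e^{-3*t}, (2*t + 1)*e^{-3*t}]]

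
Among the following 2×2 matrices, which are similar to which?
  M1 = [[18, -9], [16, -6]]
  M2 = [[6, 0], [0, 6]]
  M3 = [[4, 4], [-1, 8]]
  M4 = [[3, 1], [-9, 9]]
Characteristic polynomials: χ_{M1} = (x - 6)^2, χ_{M2} = (x - 6)^2, χ_{M3} = (x - 6)^2, χ_{M4} = (x - 6)^2.

{M1, M3, M4}: invariant factors (x - 6)^2.

{M2}: invariant factors x - 6, x - 6.

Matrices are similar if and only if their invariant-factor lists agree; the partition into similarity classes is {M1, M3, M4}, {M2}.

2 classes: {M1, M3, M4}, {M2}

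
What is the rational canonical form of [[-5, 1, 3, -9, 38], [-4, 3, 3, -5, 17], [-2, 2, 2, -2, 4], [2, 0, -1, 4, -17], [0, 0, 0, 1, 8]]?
The invariant factors of A (the non-unit diagonal entries of the Smith normal form of xI - A over ℚ[x]) are x^2 - 4x + 1, (x - 4)(x^2 - 4x + 1), each dividing the next. The characteristic polynomial is their product, (x - 4)(x^2 - 4x + 1)^2.

The rational canonical form is the block-diagonal matrix of companion matrices C(f_i):
R = [[0, -1, 0, 0, 0], [1, 4, 0, 0, 0], [0, 0, 0, 0, 4], [0, 0, 1, 0, -17], [0, 0, 0, 1, 8]].

Note the characteristic polynomial does not split into linear factors over ℚ, so A has no Jordan form over ℚ; the rational canonical form exists over any field.

R = [[0, -1, 0, 0, 0], [1, 4, 0, 0, 0], [0, 0, 0, 0, 4], [0, 0, 1, 0, -17], [0, 0, 0, 1, 8]]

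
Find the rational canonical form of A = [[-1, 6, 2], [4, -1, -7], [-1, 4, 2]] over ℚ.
The invariant factors of A (the non-unit diagonal entries of the Smith normal form of xI - A over ℚ[x]) are x^3 + 3x + 2, each dividing the next. The characteristic polynomial is their product, x^3 + 3x + 2.

The rational canonical form is the block-diagonal matrix of companion matrices C(f_i):
R = [[0, 0, -2], [1, 0, -3], [0, 1, 0]].

Note the characteristic polynomial does not split into linear factors over ℚ, so A has no Jordan form over ℚ; the rational canonical form exists over any field.

R = [[0, 0, -2], [1, 0, -3], [0, 1, 0]]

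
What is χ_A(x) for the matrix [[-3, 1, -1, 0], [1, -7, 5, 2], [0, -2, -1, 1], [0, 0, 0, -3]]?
χ_A(x) = (x + 3)^2(x + 4)^2

xI - A = [[x + 3, -1, 1, 0], [-1, x + 7, -5, -2], [0, 2, x + 1, -1], [0, 0, 0, x + 3]].

Expanding det(xI - A) along the first row:
det(xI - A) = + (x + 3)·det([[x + 7, -5, -2], [2, x + 1, -1], [0, 0, x + 3]]) - (-1)·det([[-1, -5, -2], [0, x + 1, -1], [0, 0, x + 3]]) + (1)·det([[-1, x + 7, -2], [0, 2, -1], [0, 0, x + 3]]) - (0)·det([[-1, x + 7, -5], [0, 2, x + 1], [0, 0, 0]]).

Evaluating gives χ_A(x) = x^4 + 14x^3 + 73x^2 + 168x + 144 = (x + 3)^2(x + 4)^2.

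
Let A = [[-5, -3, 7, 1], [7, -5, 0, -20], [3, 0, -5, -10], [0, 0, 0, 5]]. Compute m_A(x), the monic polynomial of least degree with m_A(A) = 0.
m_A(x) = (x - 5)(x + 5)^3

The characteristic polynomial factors as (x - 5)(x + 5)^3. The minimal polynomial is ∏(x - λ)^{k_λ} where k_λ is the size of the largest Jordan block at λ.

For λ = -5: rank(A + 5I) = 3, and the largest Jordan block has size 3 (the smallest k with rank((A + 5I)^k) = rank((A + 5I)^(k+1))).
For λ = 5: rank(A - 5I) = 3, and the largest Jordan block has size 1 (the smallest k with rank((A - 5I)^k) = rank((A - 5I)^(k+1))).

So m_A(x) = (x - 5)(x + 5)^3.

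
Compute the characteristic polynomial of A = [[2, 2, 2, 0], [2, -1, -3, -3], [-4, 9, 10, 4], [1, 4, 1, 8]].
xI - A = [[x - 2, -2, -2, 0], [-2, x + 1, 3, 3], [4, -9, x - 10, -4], [-1, -4, -1, x - 8]].

Expanding det(xI - A) along the first row:
det(xI - A) = + (x - 2)·det([[x + 1, 3, 3], [-9, x - 10, -4], [-4, -1, x - 8]]) - (-2)·det([[-2, 3, 3], [4, x - 10, -4], [-1, -1, x - 8]]) + (-2)·det([[-2, x + 1, 3], [4, -9, -4], [-1, -4, x - 8]]) - (0)·det([[-2, x + 1, 3], [4, -9, x - 10], [-1, -4, -1]]).

Evaluating gives χ_A(x) = x^4 - 19x^3 + 135x^2 - 425x + 500 = (x - 5)^3(x - 4).

χ_A(x) = (x - 5)^3(x - 4)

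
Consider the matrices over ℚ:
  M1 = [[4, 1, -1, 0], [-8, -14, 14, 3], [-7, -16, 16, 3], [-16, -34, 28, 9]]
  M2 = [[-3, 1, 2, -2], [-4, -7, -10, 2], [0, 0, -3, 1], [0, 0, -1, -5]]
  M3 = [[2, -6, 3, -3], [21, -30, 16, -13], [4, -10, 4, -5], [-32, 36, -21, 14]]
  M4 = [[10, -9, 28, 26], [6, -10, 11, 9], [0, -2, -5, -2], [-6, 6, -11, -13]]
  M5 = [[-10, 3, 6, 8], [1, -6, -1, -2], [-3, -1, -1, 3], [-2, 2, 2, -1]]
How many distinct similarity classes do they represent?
3 classes: {M1}, {M2, M4, M5}, {M3}

Characteristic polynomials: χ_{M1} = (x - 6)(x - 3)^3, χ_{M2} = (x + 4)^2(x + 5)^2, χ_{M3} = (x + 1)^2(x + 4)^2, χ_{M4} = (x + 4)^2(x + 5)^2, χ_{M5} = (x + 4)^2(x + 5)^2.

{M1}: invariant factors x - 3, (x - 6)(x - 3)^2.

{M2, M4, M5}: invariant factors (x + 4)^2(x + 5)^2.

{M3}: invariant factors (x + 1)^2(x + 4)^2.

Matrices are similar if and only if their invariant-factor lists agree; the partition into similarity classes is {M1}, {M2, M4, M5}, {M3}.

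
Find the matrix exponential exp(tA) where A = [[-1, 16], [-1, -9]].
e^{tA} = [[(4*t + 1)*e^{-5*t}, 16*t*e^{-5*t}], [-t*e^{-5*t}, (1 - 4*t)*e^{-5*t}]]

A has Jordan form J = [[-5, 1], [0, -5]] with A = PJP^{-1}, so e^{tA} = P e^{tJ} P^{-1}.

For a Jordan block J_k(λ), e^{tJ_k(λ)} = e^{λt} · (I + tN + t^2 N^2/2! + ... + t^{k-1} N^{k-1}/(k-1)!) where N is the nilpotent superdiagonal part.

Assembling the blocks and conjugating back gives the entries of e^{tA} as shown above.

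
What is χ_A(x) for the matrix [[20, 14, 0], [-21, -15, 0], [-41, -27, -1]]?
χ_A(x) = (x - 6)(x + 1)^2

xI - A = [[x - 20, -14, 0], [21, x + 15, 0], [41, 27, x + 1]].

Expanding det(xI - A) along the first row:
det(xI - A) = + (x - 20)·det([[x + 15, 0], [27, x + 1]]) - (-14)·det([[21, 0], [41, x + 1]]) + (0)·det([[21, x + 15], [41, 27]]).

Evaluating gives χ_A(x) = x^3 - 4x^2 - 11x - 6 = (x - 6)(x + 1)^2.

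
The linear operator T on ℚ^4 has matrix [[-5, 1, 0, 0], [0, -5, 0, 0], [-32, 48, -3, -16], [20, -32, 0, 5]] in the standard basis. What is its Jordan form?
J = [[-5, 1, 0, 0], [0, -5, 0, 0], [0, 0, -3, 0], [0, 0, 0, 5]]

The characteristic polynomial is det(xI - A) = (x - 5)(x + 3)(x + 5)^2, so the eigenvalues are -5 (algebraic multiplicity 2), -3 (algebraic multiplicity 1), 5 (algebraic multiplicity 1).

For λ = -5: rank(A + 5I) = 3, rank((A + 5I)^2) = 2. The eigenspace has dimension 4 - 3 = 1, so there is 1 Jordan block; the rank sequence gives block sizes [2].

For λ = -3: algebraic multiplicity 1 gives one 1×1 block.

For λ = 5: algebraic multiplicity 1 gives one 1×1 block.

Assembling the blocks gives the Jordan form J above.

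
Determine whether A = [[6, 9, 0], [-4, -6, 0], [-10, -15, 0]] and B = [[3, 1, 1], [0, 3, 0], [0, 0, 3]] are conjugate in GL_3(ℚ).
No.

trace(A) = 0 but trace(B) = 9. The trace is a similarity invariant, so A and B are not similar.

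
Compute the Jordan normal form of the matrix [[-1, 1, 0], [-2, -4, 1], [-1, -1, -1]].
The characteristic polynomial is det(xI - A) = (x + 2)^3, so the eigenvalues are -2 (algebraic multiplicity 3).

For λ = -2: rank(A + 2I) = 2, rank((A + 2I)^2) = 1, rank((A + 2I)^3) = 0. The eigenspace has dimension 3 - 2 = 1, so there is 1 Jordan block; the rank sequence gives block sizes [3].

Assembling the blocks gives the Jordan form J above.

J = [[-2, 1, 0], [0, -2, 1], [0, 0, -2]]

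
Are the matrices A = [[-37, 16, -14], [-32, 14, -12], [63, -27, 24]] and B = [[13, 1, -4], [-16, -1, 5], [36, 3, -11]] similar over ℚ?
Yes.

Two matrices over a field are similar if and only if they have the same invariant factors.

Both A and B have characteristic polynomial x^2(x - 1) and minimal polynomial x^2(x - 1). Computing further, both have invariant factors x^2(x - 1). Hence A and B are similar.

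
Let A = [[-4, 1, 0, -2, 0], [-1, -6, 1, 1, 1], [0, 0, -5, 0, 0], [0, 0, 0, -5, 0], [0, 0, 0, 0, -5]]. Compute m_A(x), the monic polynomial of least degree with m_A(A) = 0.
The characteristic polynomial factors as (x + 5)^5. The minimal polynomial is ∏(x - λ)^{k_λ} where k_λ is the size of the largest Jordan block at λ.

For λ = -5: rank(A + 5I) = 2, and the largest Jordan block has size 3 (the smallest k with rank((A + 5I)^k) = rank((A + 5I)^(k+1))).

So m_A(x) = (x + 5)^3.

m_A(x) = (x + 5)^3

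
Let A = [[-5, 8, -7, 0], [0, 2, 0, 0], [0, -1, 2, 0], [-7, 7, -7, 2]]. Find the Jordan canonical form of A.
The characteristic polynomial is det(xI - A) = (x - 2)^3(x + 5), so the eigenvalues are -5 (algebraic multiplicity 1), 2 (algebraic multiplicity 3).

For λ = -5: algebraic multiplicity 1 gives one 1×1 block.

For λ = 2: rank(A - 2I) = 2, rank((A - 2I)^2) = 1. The eigenspace has dimension 4 - 2 = 2, so there are 2 Jordan blocks; the rank sequence gives block sizes [2, 1].

Assembling the blocks gives the Jordan form J above.

J = [[-5, 0, 0, 0], [0, 2, 1, 0], [0, 0, 2, 0], [0, 0, 0, 2]]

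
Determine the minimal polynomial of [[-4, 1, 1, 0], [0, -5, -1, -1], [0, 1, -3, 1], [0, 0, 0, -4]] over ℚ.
The characteristic polynomial factors as (x + 4)^4. The minimal polynomial is ∏(x - λ)^{k_λ} where k_λ is the size of the largest Jordan block at λ.

For λ = -4: rank(A + 4I) = 2, and the largest Jordan block has size 2 (the smallest k with rank((A + 4I)^k) = rank((A + 4I)^(k+1))).

So m_A(x) = (x + 4)^2.

m_A(x) = (x + 4)^2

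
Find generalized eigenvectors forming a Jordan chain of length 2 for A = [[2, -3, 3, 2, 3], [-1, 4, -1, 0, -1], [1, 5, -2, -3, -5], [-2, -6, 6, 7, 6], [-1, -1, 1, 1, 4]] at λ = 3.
v_1 = [[0, 0, 0, -1, 1]]^T, v_2 = [[1, -1, -2, 2, 0]]^T

We seek v_1 ∈ ker((A - 3I)^2) \ ker(A - 3I), then set v_{i+1} = (A - 3I) v_i.

One such chain is v_1 = [[0, 0, 0, -1, 1]]^T, v_2 = [[1, -1, -2, 2, 0]]^T. Check: (A - 3I) v_2 = [[0, 0, 0, 0, 0]]^T = 0.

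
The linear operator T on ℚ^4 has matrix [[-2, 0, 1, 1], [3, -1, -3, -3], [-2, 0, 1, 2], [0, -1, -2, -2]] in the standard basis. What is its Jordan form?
The characteristic polynomial is det(xI - A) = (x + 1)^4, so the eigenvalues are -1 (algebraic multiplicity 4).

For λ = -1: rank(A + I) = 2, rank((A + I)^2) = 1, rank((A + I)^3) = 0. The eigenspace has dimension 4 - 2 = 2, so there are 2 Jordan blocks; the rank sequence gives block sizes [3, 1].

Assembling the blocks gives the Jordan form J above.

J = [[-1, 1, 0, 0], [0, -1, 1, 0], [0, 0, -1, 0], [0, 0, 0, -1]]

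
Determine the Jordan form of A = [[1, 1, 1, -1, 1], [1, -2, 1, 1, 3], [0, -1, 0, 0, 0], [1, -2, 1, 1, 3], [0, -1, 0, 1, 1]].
J = [[0, 1, 0, 0, 0], [0, 0, 1, 0, 0], [0, 0, 0, 0, 0], [0, 0, 0, 0, 0], [0, 0, 0, 0, 1]]

The characteristic polynomial is det(xI - A) = x^4(x - 1), so the eigenvalues are 0 (algebraic multiplicity 4), 1 (algebraic multiplicity 1).

For λ = 0: rank(A) = 3, rank(A^2) = 2, rank(A^3) = 1. The eigenspace has dimension 5 - 3 = 2, so there are 2 Jordan blocks; the rank sequence gives block sizes [3, 1].

For λ = 1: algebraic multiplicity 1 gives one 1×1 block.

Assembling the blocks gives the Jordan form J above.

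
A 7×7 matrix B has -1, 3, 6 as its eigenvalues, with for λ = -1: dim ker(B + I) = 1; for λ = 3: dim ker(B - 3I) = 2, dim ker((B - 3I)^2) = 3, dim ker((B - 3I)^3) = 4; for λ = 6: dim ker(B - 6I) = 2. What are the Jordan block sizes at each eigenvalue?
Jordan blocks: (-1, 1), (3, 3), (3, 1), (6, 1), (6, 1)

λ = -1: successive nullity increments [1] count blocks of size ≥ k; block sizes are [1].
λ = 3: successive nullity increments [2, 1, 1] count blocks of size ≥ k; block sizes are [3, 1].
λ = 6: successive nullity increments [2] count blocks of size ≥ k; block sizes are [1, 1].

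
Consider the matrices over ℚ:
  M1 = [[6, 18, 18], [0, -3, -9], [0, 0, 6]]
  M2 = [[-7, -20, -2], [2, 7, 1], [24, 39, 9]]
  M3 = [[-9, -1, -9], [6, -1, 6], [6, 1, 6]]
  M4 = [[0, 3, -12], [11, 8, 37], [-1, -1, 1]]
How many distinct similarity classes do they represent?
3 classes: {M1}, {M2, M4}, {M3}

Characteristic polynomials: χ_{M1} = (x - 6)^2(x + 3), χ_{M2} = (x - 6)^2(x + 3), χ_{M3} = x(x + 1)(x + 3), χ_{M4} = (x - 6)^2(x + 3).

{M1}: invariant factors x - 6, (x - 6)(x + 3).

{M2, M4}: invariant factors (x - 6)^2(x + 3).

{M3}: invariant factors x(x + 1)(x + 3).

Matrices are similar if and only if their invariant-factor lists agree; the partition into similarity classes is {M1}, {M2, M4}, {M3}.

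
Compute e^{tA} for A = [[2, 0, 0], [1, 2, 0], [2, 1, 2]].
e^{tA} = [[e^{2*t}, 0, 0], [t*e^{2*t}, e^{2*t}, 0], [t*(t + 4)*e^{2*t}/2, t*e^{2*t}, e^{2*t}]]

A has Jordan form J = [[2, 1, 0], [0, 2, 1], [0, 0, 2]] with A = PJP^{-1}, so e^{tA} = P e^{tJ} P^{-1}.

For a Jordan block J_k(λ), e^{tJ_k(λ)} = e^{λt} · (I + tN + t^2 N^2/2! + ... + t^{k-1} N^{k-1}/(k-1)!) where N is the nilpotent superdiagonal part.

Assembling the blocks and conjugating back gives the entries of e^{tA} as shown above.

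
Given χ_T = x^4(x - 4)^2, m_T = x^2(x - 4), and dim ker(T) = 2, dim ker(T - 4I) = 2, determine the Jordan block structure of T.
λ = 0: algebraic multiplicity 4 (exponent in χ_T), largest block size 2 (exponent in m_T), 2 blocks (geometric multiplicity). These force block sizes [2, 2].
λ = 4: algebraic multiplicity 2 (exponent in χ_T), largest block size 1 (exponent in m_T), 2 blocks (geometric multiplicity). These force block sizes [1, 1].

Jordan blocks: (0, 2), (0, 2), (4, 1), (4, 1)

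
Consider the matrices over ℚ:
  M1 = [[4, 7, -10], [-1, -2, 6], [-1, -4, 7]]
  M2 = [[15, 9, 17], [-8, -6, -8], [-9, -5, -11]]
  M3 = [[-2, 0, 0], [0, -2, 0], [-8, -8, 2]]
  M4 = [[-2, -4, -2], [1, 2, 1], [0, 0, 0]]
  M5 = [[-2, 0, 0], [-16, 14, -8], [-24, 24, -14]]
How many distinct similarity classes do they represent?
4 classes: {M1}, {M2}, {M3, M5}, {M4}

Characteristic polynomials: χ_{M1} = (x - 3)^3, χ_{M2} = (x - 2)(x + 2)^2, χ_{M3} = (x - 2)(x + 2)^2, χ_{M4} = x^3, χ_{M5} = (x - 2)(x + 2)^2.

{M1}: invariant factors (x - 3)^3.

{M2}: invariant factors (x - 2)(x + 2)^2.

{M3, M5}: invariant factors x + 2, (x - 2)(x + 2).

{M4}: invariant factors x, x^2.

Matrices are similar if and only if their invariant-factor lists agree; the partition into similarity classes is {M1}, {M2}, {M3, M5}, {M4}.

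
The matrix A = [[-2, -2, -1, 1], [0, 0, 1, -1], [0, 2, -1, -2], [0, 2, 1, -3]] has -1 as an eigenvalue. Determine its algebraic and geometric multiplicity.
algebraic multiplicity 2, geometric multiplicity 1

The characteristic polynomial is (x + 1)^2(x + 2)^2, so the factor x + 1 appears with exponent 2: the algebraic multiplicity is 2.

rank(A + I) = 3, so the eigenspace has dimension 4 - 3 = 1: the geometric multiplicity is 1.

Since 1 < 2, A is not diagonalizable.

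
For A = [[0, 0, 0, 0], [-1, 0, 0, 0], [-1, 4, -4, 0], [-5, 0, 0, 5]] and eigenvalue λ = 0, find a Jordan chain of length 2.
v_1 = [[-1, 0, 0, -1]]^T, v_2 = [[0, 1, 1, 0]]^T

We seek v_1 ∈ ker(A^2) \ ker(A), then set v_{i+1} = A v_i.

One such chain is v_1 = [[-1, 0, 0, -1]]^T, v_2 = [[0, 1, 1, 0]]^T. Check: A v_2 = [[0, 0, 0, 0]]^T = 0.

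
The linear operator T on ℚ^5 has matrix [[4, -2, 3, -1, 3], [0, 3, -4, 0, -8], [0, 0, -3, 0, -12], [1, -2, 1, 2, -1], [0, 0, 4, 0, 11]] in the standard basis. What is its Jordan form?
J = [[3, 1, 0, 0, 0], [0, 3, 0, 0, 0], [0, 0, 3, 0, 0], [0, 0, 0, 3, 0], [0, 0, 0, 0, 5]]

The characteristic polynomial is det(xI - A) = (x - 5)(x - 3)^4, so the eigenvalues are 3 (algebraic multiplicity 4), 5 (algebraic multiplicity 1).

For λ = 3: rank(A - 3I) = 2, rank((A - 3I)^2) = 1. The eigenspace has dimension 5 - 2 = 3, so there are 3 Jordan blocks; the rank sequence gives block sizes [2, 1, 1].

For λ = 5: algebraic multiplicity 1 gives one 1×1 block.

Assembling the blocks gives the Jordan form J above.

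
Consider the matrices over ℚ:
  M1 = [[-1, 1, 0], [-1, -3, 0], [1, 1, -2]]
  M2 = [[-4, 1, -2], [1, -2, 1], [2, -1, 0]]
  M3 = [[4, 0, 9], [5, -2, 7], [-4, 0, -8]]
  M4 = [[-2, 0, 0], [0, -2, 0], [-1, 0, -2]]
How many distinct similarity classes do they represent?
2 classes: {M1, M4}, {M2, M3}

Characteristic polynomials: χ_{M1} = (x + 2)^3, χ_{M2} = (x + 2)^3, χ_{M3} = (x + 2)^3, χ_{M4} = (x + 2)^3.

{M1, M4}: invariant factors x + 2, (x + 2)^2.

{M2, M3}: invariant factors (x + 2)^3.

Matrices are similar if and only if their invariant-factor lists agree; the partition into similarity classes is {M1, M4}, {M2, M3}.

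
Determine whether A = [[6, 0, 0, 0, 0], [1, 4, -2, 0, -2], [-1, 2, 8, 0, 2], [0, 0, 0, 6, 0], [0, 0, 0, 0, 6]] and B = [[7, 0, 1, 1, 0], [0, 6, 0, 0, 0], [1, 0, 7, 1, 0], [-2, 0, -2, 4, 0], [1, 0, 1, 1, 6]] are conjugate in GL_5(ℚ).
Two matrices over a field are similar if and only if they have the same invariant factors.

Both A and B have characteristic polynomial (x - 6)^5 and minimal polynomial (x - 6)^2. Computing further, both have invariant factors x - 6, x - 6, x - 6, (x - 6)^2. Hence A and B are similar.

Yes.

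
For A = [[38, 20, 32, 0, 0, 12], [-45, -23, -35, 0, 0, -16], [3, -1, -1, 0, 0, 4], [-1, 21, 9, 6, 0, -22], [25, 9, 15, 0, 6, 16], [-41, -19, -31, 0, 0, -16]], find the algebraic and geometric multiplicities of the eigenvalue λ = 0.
The characteristic polynomial is x(x - 6)^3(x + 4)^2, so the factor x appears with exponent 1: the algebraic multiplicity is 1.

rank(A) = 5, so the eigenspace has dimension 6 - 5 = 1: the geometric multiplicity is 1.

algebraic multiplicity 1, geometric multiplicity 1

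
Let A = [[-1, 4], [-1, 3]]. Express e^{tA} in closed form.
A has Jordan form J = [[1, 1], [0, 1]] with A = PJP^{-1}, so e^{tA} = P e^{tJ} P^{-1}.

For a Jordan block J_k(λ), e^{tJ_k(λ)} = e^{λt} · (I + tN + t^2 N^2/2! + ... + t^{k-1} N^{k-1}/(k-1)!) where N is the nilpotent superdiagonal part.

Assembling the blocks and conjugating back gives the entries of e^{tA} as shown above.

e^{tA} = [[(1 - 2*t)*e^{t}, 4*t*e^{t}], [-t*e^{t}, (2*t + 1)*e^{t}]]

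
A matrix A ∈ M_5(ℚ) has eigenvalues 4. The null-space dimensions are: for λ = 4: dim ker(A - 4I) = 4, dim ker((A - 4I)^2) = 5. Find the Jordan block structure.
Jordan blocks: (4, 2), (4, 1), (4, 1), (4, 1)

λ = 4: successive nullity increments [4, 1] count blocks of size ≥ k; block sizes are [2, 1, 1, 1].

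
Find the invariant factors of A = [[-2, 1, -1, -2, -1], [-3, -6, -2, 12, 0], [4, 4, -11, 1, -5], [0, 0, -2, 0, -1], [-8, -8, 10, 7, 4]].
The Jordan structure of A has elementary divisors (x + 3)^3, (x + 3)^2. Arranging the block sizes at each eigenvalue in decreasing order and taking row products gives the invariant factors.

Invariant factors (smallest first, each dividing the next): (x + 3)^2, (x + 3)^3.

Check: the last factor (x + 3)^3 is the minimal polynomial, and the product (x + 3)^5 is the characteristic polynomial.

(x + 3)^2, (x + 3)^3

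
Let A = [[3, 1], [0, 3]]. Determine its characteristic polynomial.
xI - A = [[x - 3, -1], [0, x - 3]].

Expanding det(xI - A) along the first row:
det(xI - A) = + (x - 3)·det([[x - 3]]) - (-1)·det([[0]]).

Evaluating gives χ_A(x) = x^2 - 6x + 9 = (x - 3)^2.

χ_A(x) = (x - 3)^2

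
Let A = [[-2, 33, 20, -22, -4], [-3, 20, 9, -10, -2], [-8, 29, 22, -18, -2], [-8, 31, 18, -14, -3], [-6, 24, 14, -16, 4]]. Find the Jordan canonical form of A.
J = [[6, 1, 0, 0, 0], [0, 6, 1, 0, 0], [0, 0, 6, 0, 0], [0, 0, 0, 6, 1], [0, 0, 0, 0, 6]]

The characteristic polynomial is det(xI - A) = (x - 6)^5, so the eigenvalues are 6 (algebraic multiplicity 5).

For λ = 6: rank(A - 6I) = 3, rank((A - 6I)^2) = 1, rank((A - 6I)^3) = 0. The eigenspace has dimension 5 - 3 = 2, so there are 2 Jordan blocks; the rank sequence gives block sizes [3, 2].

Assembling the blocks gives the Jordan form J above.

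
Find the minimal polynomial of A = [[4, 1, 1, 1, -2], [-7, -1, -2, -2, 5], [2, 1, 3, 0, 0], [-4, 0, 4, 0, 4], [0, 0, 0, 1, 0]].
The characteristic polynomial factors as x^2(x - 2)^3. The minimal polynomial is ∏(x - λ)^{k_λ} where k_λ is the size of the largest Jordan block at λ.

For λ = 0: rank(A) = 4, and the largest Jordan block has size 2 (the smallest k with rank(A^k) = rank(A^(k+1))).
For λ = 2: rank(A - 2I) = 4, and the largest Jordan block has size 3 (the smallest k with rank((A - 2I)^k) = rank((A - 2I)^(k+1))).

So m_A(x) = x^2(x - 2)^3.

m_A(x) = x^2(x - 2)^3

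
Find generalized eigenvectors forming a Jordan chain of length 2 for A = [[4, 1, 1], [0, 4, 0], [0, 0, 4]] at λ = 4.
We seek v_1 ∈ ker((A - 4I)^2) \ ker(A - 4I), then set v_{i+1} = (A - 4I) v_i.

One such chain is v_1 = [[-5, 0, 1]]^T, v_2 = [[1, 0, 0]]^T. Check: (A - 4I) v_2 = [[0, 0, 0]]^T = 0.

v_1 = [[-5, 0, 1]]^T, v_2 = [[1, 0, 0]]^T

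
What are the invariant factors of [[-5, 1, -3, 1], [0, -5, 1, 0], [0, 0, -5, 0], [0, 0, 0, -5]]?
x + 5, (x + 5)^3

The Jordan structure of A has elementary divisors (x + 5)^3, (x + 5). Arranging the block sizes at each eigenvalue in decreasing order and taking row products gives the invariant factors.

Invariant factors (smallest first, each dividing the next): x + 5, (x + 5)^3.

Check: the last factor (x + 5)^3 is the minimal polynomial, and the product (x + 5)^4 is the characteristic polynomial.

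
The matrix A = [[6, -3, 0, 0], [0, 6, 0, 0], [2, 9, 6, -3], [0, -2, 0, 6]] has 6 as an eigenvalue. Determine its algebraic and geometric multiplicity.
The characteristic polynomial is (x - 6)^4, so the factor x - 6 appears with exponent 4: the algebraic multiplicity is 4.

rank(A - 6I) = 2, so the eigenspace has dimension 4 - 2 = 2: the geometric multiplicity is 2.

Since 2 < 4, A is not diagonalizable.

algebraic multiplicity 4, geometric multiplicity 2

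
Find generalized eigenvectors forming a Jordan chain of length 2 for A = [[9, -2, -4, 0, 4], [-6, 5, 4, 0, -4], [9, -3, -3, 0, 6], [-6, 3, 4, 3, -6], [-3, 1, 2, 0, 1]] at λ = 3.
We seek v_1 ∈ ker((A - 3I)^2) \ ker(A - 3I), then set v_{i+1} = (A - 3I) v_i.

One such chain is v_1 = [[1, -2, 1, -1, -1]]^T, v_2 = [[2, -2, 3, -2, -1]]^T. Check: (A - 3I) v_2 = [[0, 0, 0, 0, 0]]^T = 0.

v_1 = [[1, -2, 1, -1, -1]]^T, v_2 = [[2, -2, 3, -2, -1]]^T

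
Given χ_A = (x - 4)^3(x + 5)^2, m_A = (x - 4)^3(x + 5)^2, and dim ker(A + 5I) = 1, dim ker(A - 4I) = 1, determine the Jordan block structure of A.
Jordan blocks: (-5, 2), (4, 3)

λ = -5: algebraic multiplicity 2 (exponent in χ_A), largest block size 2 (exponent in m_A), 1 block (geometric multiplicity). This forces block sizes [2].
λ = 4: algebraic multiplicity 3 (exponent in χ_A), largest block size 3 (exponent in m_A), 1 block (geometric multiplicity). This forces block sizes [3].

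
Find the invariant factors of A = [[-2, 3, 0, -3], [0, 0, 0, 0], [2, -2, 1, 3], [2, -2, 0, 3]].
The Jordan structure of A has elementary divisors x^2, (x - 1)^2. Arranging the block sizes at each eigenvalue in decreasing order and taking row products gives the invariant factors.

Invariant factors (smallest first, each dividing the next): x^2(x - 1)^2.

Check: the last factor x^2(x - 1)^2 is the minimal polynomial, and the product x^2(x - 1)^2 is the characteristic polynomial.

x^2(x - 1)^2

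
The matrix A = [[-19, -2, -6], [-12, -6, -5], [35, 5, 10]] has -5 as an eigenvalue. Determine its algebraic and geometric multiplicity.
The characteristic polynomial is (x + 5)^3, so the factor x + 5 appears with exponent 3: the algebraic multiplicity is 3.

rank(A + 5I) = 2, so the eigenspace has dimension 3 - 2 = 1: the geometric multiplicity is 1.

Since 1 < 3, A is not diagonalizable.

algebraic multiplicity 3, geometric multiplicity 1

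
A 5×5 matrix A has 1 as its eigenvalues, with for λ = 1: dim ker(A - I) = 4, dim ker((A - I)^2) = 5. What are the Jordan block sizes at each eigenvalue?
λ = 1: successive nullity increments [4, 1] count blocks of size ≥ k; block sizes are [2, 1, 1, 1].

Jordan blocks: (1, 2), (1, 1), (1, 1), (1, 1)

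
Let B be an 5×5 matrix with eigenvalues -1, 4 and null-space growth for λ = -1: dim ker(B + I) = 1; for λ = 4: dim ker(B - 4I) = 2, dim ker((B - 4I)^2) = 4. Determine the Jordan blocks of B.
λ = -1: successive nullity increments [1] count blocks of size ≥ k; block sizes are [1].
λ = 4: successive nullity increments [2, 2] count blocks of size ≥ k; block sizes are [2, 2].

Jordan blocks: (-1, 1), (4, 2), (4, 2)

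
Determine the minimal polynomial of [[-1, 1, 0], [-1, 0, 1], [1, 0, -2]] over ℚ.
m_A(x) = (x + 1)^3

The characteristic polynomial factors as (x + 1)^3. The minimal polynomial is ∏(x - λ)^{k_λ} where k_λ is the size of the largest Jordan block at λ.

For λ = -1: rank(A + I) = 2, and the largest Jordan block has size 3 (the smallest k with rank((A + I)^k) = rank((A + I)^(k+1))).

So m_A(x) = (x + 1)^3.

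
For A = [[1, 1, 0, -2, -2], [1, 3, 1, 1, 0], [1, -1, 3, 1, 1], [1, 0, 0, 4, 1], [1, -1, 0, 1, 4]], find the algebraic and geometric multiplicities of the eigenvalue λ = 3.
algebraic multiplicity 5, geometric multiplicity 2

The characteristic polynomial is (x - 3)^5, so the factor x - 3 appears with exponent 5: the algebraic multiplicity is 5.

rank(A - 3I) = 3, so the eigenspace has dimension 5 - 3 = 2: the geometric multiplicity is 2.

Since 2 < 5, A is not diagonalizable.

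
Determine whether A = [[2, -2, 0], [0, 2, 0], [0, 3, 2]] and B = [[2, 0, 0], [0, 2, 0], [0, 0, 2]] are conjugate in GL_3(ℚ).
Both have characteristic polynomial (x - 2)^3, but the minimal polynomial of A is (x - 2)^2 while the minimal polynomial of B is x - 2. The minimal polynomial is a similarity invariant, so A and B are not similar.

No.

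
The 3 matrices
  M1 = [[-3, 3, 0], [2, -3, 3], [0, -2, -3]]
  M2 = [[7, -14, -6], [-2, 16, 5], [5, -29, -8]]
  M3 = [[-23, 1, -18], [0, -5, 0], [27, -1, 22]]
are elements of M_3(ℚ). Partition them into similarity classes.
Characteristic polynomials: χ_{M1} = (x + 3)^3, χ_{M2} = (x - 5)^3, χ_{M3} = (x - 4)(x + 5)^2.

{M1}: invariant factors (x + 3)^3.

{M2}: invariant factors (x - 5)^3.

{M3}: invariant factors (x - 4)(x + 5)^2.

Matrices are similar if and only if their invariant-factor lists agree; the partition into similarity classes is {M1}, {M2}, {M3}.

3 classes: {M1}, {M2}, {M3}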